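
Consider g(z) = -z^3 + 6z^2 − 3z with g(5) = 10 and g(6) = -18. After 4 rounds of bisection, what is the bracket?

[5.4375, 5.5]

g(5.5) = -1.375 < 0, so the root lies in [5, 5.5]
g(5.25) = 4.921875 > 0, so the root lies in [5.25, 5.5]
g(5.375) = 1.931641 > 0, so the root lies in [5.375, 5.5]
g(5.4375) = 0.3186 > 0, so the root lies in [5.4375, 5.5]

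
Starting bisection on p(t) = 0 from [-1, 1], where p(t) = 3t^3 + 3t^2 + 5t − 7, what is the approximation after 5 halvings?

0.8125

m = 0, p(m) = -7 (−); new bracket [0, 1]
m = 0.5, p(m) = -3.375 (−); new bracket [0.5, 1]
m = 0.75, p(m) = -0.296875 (−); new bracket [0.75, 1]
m = 0.875, p(m) = 1.6816 (+); new bracket [0.75, 0.875]
m = 0.8125, p(m) = 0.6521 (+); new bracket [0.75, 0.8125]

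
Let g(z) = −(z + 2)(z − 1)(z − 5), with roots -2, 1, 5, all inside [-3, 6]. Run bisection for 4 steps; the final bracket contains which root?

5

midpoint 1.5: g = 6.125 > 0 → [1.5, 6]
midpoint 3.75: g = 19.765625 > 0 → [3.75, 6]
midpoint 4.875: g = 3.330078 > 0 → [4.875, 6]
midpoint 5.4375: g = -14.4392 < 0 → [4.875, 5.4375]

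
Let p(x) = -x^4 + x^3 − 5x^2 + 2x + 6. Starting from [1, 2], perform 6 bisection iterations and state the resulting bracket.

[1.25, 1.265625]

x = 1.5 gives p = -3.9375, negative; keep [1, 1.5]
x = 1.25 gives p = 0.199219, positive; keep [1.25, 1.5]
x = 1.375 gives p = -1.677979, negative; keep [1.25, 1.375]
x = 1.3125 gives p = -0.6948, negative; keep [1.25, 1.3125]
x = 1.28125 gives p = -0.2371, negative; keep [1.25, 1.28125]
x = 1.265625 gives p = -0.0163, negative; keep [1.25, 1.265625]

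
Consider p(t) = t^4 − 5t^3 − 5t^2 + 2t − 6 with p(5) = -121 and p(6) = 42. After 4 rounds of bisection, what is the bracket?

midpoint 5.5: p = -63.0625 < 0 → [5.5, 6]
midpoint 5.75: p = -17.230469 < 0 → [5.75, 6]
midpoint 5.875: p = 10.60376 > 0 → [5.75, 5.875]
midpoint 5.8125: p = -3.7451 < 0 → [5.8125, 5.875]

[5.8125, 5.875]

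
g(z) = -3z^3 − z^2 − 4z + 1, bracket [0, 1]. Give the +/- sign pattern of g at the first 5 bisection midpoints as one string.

z = 0.5 gives g = -1.625, negative; keep [0, 0.5]
z = 0.25 gives g = -0.109375, negative; keep [0, 0.25]
z = 0.125 gives g = 0.478516, positive; keep [0.125, 0.25]
z = 0.1875 gives g = 0.1951, positive; keep [0.1875, 0.25]
z = 0.21875 gives g = 0.0457, positive; keep [0.21875, 0.25]

--+++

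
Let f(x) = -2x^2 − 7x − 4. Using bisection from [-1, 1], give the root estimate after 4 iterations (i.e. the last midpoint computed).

-0.625

m = 0, f(m) = -4 (−); new bracket [-1, 0]
m = -0.5, f(m) = -1 (−); new bracket [-1, -0.5]
m = -0.75, f(m) = 0.125 (+); new bracket [-0.75, -0.5]
m = -0.625, f(m) = -0.4062 (−); new bracket [-0.75, -0.625]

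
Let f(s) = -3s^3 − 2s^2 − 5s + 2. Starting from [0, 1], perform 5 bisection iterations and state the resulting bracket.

midpoint 0.5: f = -1.375 < 0 → [0, 0.5]
midpoint 0.25: f = 0.578125 > 0 → [0.25, 0.5]
midpoint 0.375: f = -0.314453 < 0 → [0.25, 0.375]
midpoint 0.3125: f = 0.1506 > 0 → [0.3125, 0.375]
midpoint 0.34375: f = -0.0769 < 0 → [0.3125, 0.34375]

[0.3125, 0.34375]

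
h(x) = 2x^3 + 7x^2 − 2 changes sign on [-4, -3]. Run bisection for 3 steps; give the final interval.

[-3.5, -3.375]

m = -3.5, h(m) = -2 (−); new bracket [-3.5, -3]
m = -3.25, h(m) = 3.28125 (+); new bracket [-3.5, -3.25]
m = -3.375, h(m) = 0.847656 (+); new bracket [-3.5, -3.375]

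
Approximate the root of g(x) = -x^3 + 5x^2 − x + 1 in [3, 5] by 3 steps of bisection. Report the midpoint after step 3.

4.75

x = 4 gives g = 13, positive; keep [4, 5]
x = 4.5 gives g = 6.625, positive; keep [4.5, 5]
x = 4.75 gives g = 1.890625, positive; keep [4.75, 5]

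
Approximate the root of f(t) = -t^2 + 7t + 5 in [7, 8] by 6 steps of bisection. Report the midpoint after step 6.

7.640625

f(7.5) = 1.25 > 0, so the root lies in [7.5, 8]
f(7.75) = -0.8125 < 0, so the root lies in [7.5, 7.75]
f(7.625) = 0.234375 > 0, so the root lies in [7.625, 7.75]
f(7.6875) = -0.2852 < 0, so the root lies in [7.625, 7.6875]
f(7.65625) = -0.0244 < 0, so the root lies in [7.625, 7.65625]
f(7.640625) = 0.1052 > 0, so the root lies in [7.640625, 7.65625]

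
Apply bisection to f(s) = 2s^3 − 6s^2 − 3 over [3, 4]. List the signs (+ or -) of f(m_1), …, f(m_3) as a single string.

s = 3.5 gives f = 9.25, positive; keep [3, 3.5]
s = 3.25 gives f = 2.28125, positive; keep [3, 3.25]
s = 3.125 gives f = -0.558594, negative; keep [3.125, 3.25]

++-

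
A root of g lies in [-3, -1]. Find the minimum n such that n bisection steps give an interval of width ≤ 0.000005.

Width after n steps is 2/2^n. Need 2^n ≥ 2/0.000005 = 400000.
2^18 = 262144 < 400000 ≤ 2^19 = 524288, so n = 19.

19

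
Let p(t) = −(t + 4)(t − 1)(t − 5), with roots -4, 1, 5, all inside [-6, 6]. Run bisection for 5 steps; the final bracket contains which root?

m = 0, p(m) = -20 (−); new bracket [-6, 0]
m = -3, p(m) = -32 (−); new bracket [-6, -3]
m = -4.5, p(m) = 26.125 (+); new bracket [-4.5, -3]
m = -3.75, p(m) = -10.3906 (−); new bracket [-4.5, -3.75]
m = -4.125, p(m) = 5.8457 (+); new bracket [-4.125, -3.75]

-4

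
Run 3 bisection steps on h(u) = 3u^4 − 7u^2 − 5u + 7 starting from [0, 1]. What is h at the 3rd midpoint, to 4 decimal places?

-0.9758

m = 0.5, h(m) = 2.9375 (+); new bracket [0.5, 1]
m = 0.75, h(m) = 0.261719 (+); new bracket [0.75, 1]
m = 0.875, h(m) = -0.97583 (−); new bracket [0.75, 0.875]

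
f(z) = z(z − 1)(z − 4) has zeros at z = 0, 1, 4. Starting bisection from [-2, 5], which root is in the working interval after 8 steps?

z = 1.5 gives f = -1.875, negative; keep [1.5, 5]
z = 3.25 gives f = -5.484375, negative; keep [3.25, 5]
z = 4.125 gives f = 1.611328, positive; keep [3.25, 4.125]
z = 3.6875 gives f = -3.0969, negative; keep [3.6875, 4.125]
z = 3.90625 gives f = -1.0643, negative; keep [3.90625, 4.125]
z = 4.015625 gives f = 0.1892, positive; keep [3.90625, 4.015625]
z = 3.9609375 gives f = -0.4581, negative; keep [3.9609375, 4.015625]
z = 3.98828125 gives f = -0.1397, negative; keep [3.98828125, 4.015625]

4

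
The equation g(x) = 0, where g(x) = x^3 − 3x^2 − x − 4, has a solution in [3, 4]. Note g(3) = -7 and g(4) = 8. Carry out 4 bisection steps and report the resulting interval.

[3.5625, 3.625]

m = 3.5, g(m) = -1.375 (−); new bracket [3.5, 4]
m = 3.75, g(m) = 2.796875 (+); new bracket [3.5, 3.75]
m = 3.625, g(m) = 0.587891 (+); new bracket [3.5, 3.625]
m = 3.5625, g(m) = -0.4236 (−); new bracket [3.5625, 3.625]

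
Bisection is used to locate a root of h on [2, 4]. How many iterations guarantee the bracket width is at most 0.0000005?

22

Width after n steps is 2/2^n. Need 2^n ≥ 2/0.0000005 = 4000000.
2^21 = 2097152 < 4000000 ≤ 2^22 = 4194304, so n = 22.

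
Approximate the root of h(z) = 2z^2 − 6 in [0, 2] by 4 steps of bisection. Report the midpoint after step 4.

1.625

h(1) = -4 < 0, so the root lies in [1, 2]
h(1.5) = -1.5 < 0, so the root lies in [1.5, 2]
h(1.75) = 0.125 > 0, so the root lies in [1.5, 1.75]
h(1.625) = -0.7188 < 0, so the root lies in [1.625, 1.75]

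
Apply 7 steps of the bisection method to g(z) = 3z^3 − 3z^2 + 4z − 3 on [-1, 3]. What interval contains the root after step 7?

m = 1, g(m) = 1 (+); new bracket [-1, 1]
m = 0, g(m) = -3 (−); new bracket [0, 1]
m = 0.5, g(m) = -1.375 (−); new bracket [0.5, 1]
m = 0.75, g(m) = -0.4219 (−); new bracket [0.75, 1]
m = 0.875, g(m) = 0.2129 (+); new bracket [0.75, 0.875]
m = 0.8125, g(m) = -0.1213 (−); new bracket [0.8125, 0.875]
m = 0.84375, g(m) = 0.0413 (+); new bracket [0.8125, 0.84375]

[0.8125, 0.84375]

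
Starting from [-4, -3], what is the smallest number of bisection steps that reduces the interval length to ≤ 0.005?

Width after n steps is 1/2^n. Need 2^n ≥ 1/0.005 = 200.
2^7 = 128 < 200 ≤ 2^8 = 256, so n = 8.

8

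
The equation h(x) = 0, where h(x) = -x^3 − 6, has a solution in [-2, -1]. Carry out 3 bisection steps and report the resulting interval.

midpoint -1.5: h = -2.625 < 0 → [-2, -1.5]
midpoint -1.75: h = -0.640625 < 0 → [-2, -1.75]
midpoint -1.875: h = 0.591797 > 0 → [-1.875, -1.75]

[-1.875, -1.75]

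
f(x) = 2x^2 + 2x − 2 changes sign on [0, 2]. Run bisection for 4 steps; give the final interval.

[0.5, 0.625]

x = 1 gives f = 2, positive; keep [0, 1]
x = 0.5 gives f = -0.5, negative; keep [0.5, 1]
x = 0.75 gives f = 0.625, positive; keep [0.5, 0.75]
x = 0.625 gives f = 0.0312, positive; keep [0.5, 0.625]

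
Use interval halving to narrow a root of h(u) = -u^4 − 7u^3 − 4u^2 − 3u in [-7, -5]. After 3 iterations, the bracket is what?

[-6.5, -6.25]

midpoint -6: h = 90 > 0 → [-7, -6]
midpoint -6.5: h = -12.1875 < 0 → [-6.5, -6]
midpoint -6.25: h = 45.605469 > 0 → [-6.5, -6.25]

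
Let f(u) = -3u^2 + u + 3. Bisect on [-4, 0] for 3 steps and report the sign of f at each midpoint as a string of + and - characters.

u = -2 gives f = -11, negative; keep [-2, 0]
u = -1 gives f = -1, negative; keep [-1, 0]
u = -0.5 gives f = 1.75, positive; keep [-1, -0.5]

--+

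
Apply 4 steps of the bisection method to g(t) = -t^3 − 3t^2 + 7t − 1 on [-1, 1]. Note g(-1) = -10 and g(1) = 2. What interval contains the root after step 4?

midpoint 0: g = -1 < 0 → [0, 1]
midpoint 0.5: g = 1.625 > 0 → [0, 0.5]
midpoint 0.25: g = 0.546875 > 0 → [0, 0.25]
midpoint 0.125: g = -0.1738 < 0 → [0.125, 0.25]

[0.125, 0.25]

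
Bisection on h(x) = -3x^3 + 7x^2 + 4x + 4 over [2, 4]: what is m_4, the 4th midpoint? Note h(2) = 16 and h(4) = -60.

2.875

m = 3, h(m) = -2 (−); new bracket [2, 3]
m = 2.5, h(m) = 10.875 (+); new bracket [2.5, 3]
m = 2.75, h(m) = 5.546875 (+); new bracket [2.75, 3]
m = 2.875, h(m) = 2.0684 (+); new bracket [2.875, 3]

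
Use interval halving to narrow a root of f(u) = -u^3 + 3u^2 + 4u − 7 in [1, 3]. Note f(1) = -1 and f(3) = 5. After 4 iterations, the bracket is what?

[1.125, 1.25]

midpoint 2: f = 5 > 0 → [1, 2]
midpoint 1.5: f = 2.375 > 0 → [1, 1.5]
midpoint 1.25: f = 0.734375 > 0 → [1, 1.25]
midpoint 1.125: f = -0.127 < 0 → [1.125, 1.25]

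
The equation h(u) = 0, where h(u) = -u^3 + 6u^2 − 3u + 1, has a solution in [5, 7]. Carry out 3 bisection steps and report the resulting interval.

[5.25, 5.5]

m = 6, h(m) = -17 (−); new bracket [5, 6]
m = 5.5, h(m) = -0.375 (−); new bracket [5, 5.5]
m = 5.25, h(m) = 5.921875 (+); new bracket [5.25, 5.5]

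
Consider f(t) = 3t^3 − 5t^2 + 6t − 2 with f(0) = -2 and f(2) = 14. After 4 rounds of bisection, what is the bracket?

[0.375, 0.5]

t = 1 gives f = 2, positive; keep [0, 1]
t = 0.5 gives f = 0.125, positive; keep [0, 0.5]
t = 0.25 gives f = -0.765625, negative; keep [0.25, 0.5]
t = 0.375 gives f = -0.2949, negative; keep [0.375, 0.5]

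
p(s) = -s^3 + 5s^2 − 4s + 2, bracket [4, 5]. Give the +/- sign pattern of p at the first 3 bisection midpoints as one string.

midpoint 4.5: p = -5.875 < 0 → [4, 4.5]
midpoint 4.25: p = -1.453125 < 0 → [4, 4.25]
midpoint 4.125: p = 0.388672 > 0 → [4.125, 4.25]

--+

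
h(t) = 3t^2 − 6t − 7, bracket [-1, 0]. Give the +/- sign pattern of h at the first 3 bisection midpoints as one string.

midpoint -0.5: h = -3.25 < 0 → [-1, -0.5]
midpoint -0.75: h = -0.8125 < 0 → [-1, -0.75]
midpoint -0.875: h = 0.546875 > 0 → [-0.875, -0.75]

--+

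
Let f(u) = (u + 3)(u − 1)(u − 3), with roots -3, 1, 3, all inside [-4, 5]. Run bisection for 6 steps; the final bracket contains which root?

-3

m = 0.5, f(m) = 4.375 (+); new bracket [-4, 0.5]
m = -1.75, f(m) = 16.328125 (+); new bracket [-4, -1.75]
m = -2.875, f(m) = 2.845703 (+); new bracket [-4, -2.875]
m = -3.4375, f(m) = -12.4978 (−); new bracket [-3.4375, -2.875]
m = -3.15625, f(m) = -3.998 (−); new bracket [-3.15625, -2.875]
m = -3.015625, f(m) = -0.3774 (−); new bracket [-3.015625, -2.875]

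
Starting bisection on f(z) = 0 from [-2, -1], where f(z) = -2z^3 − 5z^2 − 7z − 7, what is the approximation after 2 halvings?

-1.75

f(-1.5) = -1 < 0, so the root lies in [-2, -1.5]
f(-1.75) = 0.65625 > 0, so the root lies in [-1.75, -1.5]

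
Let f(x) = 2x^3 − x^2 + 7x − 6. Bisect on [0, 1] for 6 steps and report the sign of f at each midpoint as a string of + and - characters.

x = 0.5 gives f = -2.5, negative; keep [0.5, 1]
x = 0.75 gives f = -0.46875, negative; keep [0.75, 1]
x = 0.875 gives f = 0.699219, positive; keep [0.75, 0.875]
x = 0.8125 gives f = 0.1001, positive; keep [0.75, 0.8125]
x = 0.78125 gives f = -0.1879, negative; keep [0.78125, 0.8125]
x = 0.796875 gives f = -0.0448, negative; keep [0.796875, 0.8125]

--++--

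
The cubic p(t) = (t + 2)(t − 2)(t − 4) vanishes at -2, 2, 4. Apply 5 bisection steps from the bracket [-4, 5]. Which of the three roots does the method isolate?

p(0.5) = 13.125 > 0, so the root lies in [-4, 0.5]
p(-1.75) = 5.390625 > 0, so the root lies in [-4, -1.75]
p(-2.875) = -29.326172 < 0, so the root lies in [-2.875, -1.75]
p(-2.3125) = -8.5071 < 0, so the root lies in [-2.3125, -1.75]
p(-2.03125) = -0.7598 < 0, so the root lies in [-2.03125, -1.75]

-2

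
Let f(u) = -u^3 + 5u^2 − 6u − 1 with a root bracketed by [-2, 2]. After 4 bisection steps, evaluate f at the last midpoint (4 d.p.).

u = 0 gives f = -1, negative; keep [-2, 0]
u = -1 gives f = 11, positive; keep [-1, 0]
u = -0.5 gives f = 3.375, positive; keep [-0.5, 0]
u = -0.25 gives f = 0.8281, positive; keep [-0.25, 0]

0.8281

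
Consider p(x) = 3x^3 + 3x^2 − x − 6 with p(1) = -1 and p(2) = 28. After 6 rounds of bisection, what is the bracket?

[1.0625, 1.078125]

midpoint 1.5: p = 9.375 > 0 → [1, 1.5]
midpoint 1.25: p = 3.296875 > 0 → [1, 1.25]
midpoint 1.125: p = 0.943359 > 0 → [1, 1.125]
midpoint 1.0625: p = -0.0774 < 0 → [1.0625, 1.125]
midpoint 1.09375: p = 0.4204 > 0 → [1.0625, 1.09375]
midpoint 1.078125: p = 0.1684 > 0 → [1.0625, 1.078125]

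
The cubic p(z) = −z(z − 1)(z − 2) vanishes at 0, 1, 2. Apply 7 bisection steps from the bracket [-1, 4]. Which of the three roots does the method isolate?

2

p(1.5) = 0.375 > 0, so the root lies in [1.5, 4]
p(2.75) = -3.609375 < 0, so the root lies in [1.5, 2.75]
p(2.125) = -0.298828 < 0, so the root lies in [1.5, 2.125]
p(1.8125) = 0.2761 > 0, so the root lies in [1.8125, 2.125]
p(1.96875) = 0.0596 > 0, so the root lies in [1.96875, 2.125]
p(2.046875) = -0.1004 < 0, so the root lies in [1.96875, 2.046875]
p(2.0078125) = -0.0158 < 0, so the root lies in [1.96875, 2.0078125]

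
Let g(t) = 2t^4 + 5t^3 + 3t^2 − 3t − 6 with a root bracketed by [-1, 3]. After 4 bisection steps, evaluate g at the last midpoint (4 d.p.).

t = 1 gives g = 1, positive; keep [-1, 1]
t = 0 gives g = -6, negative; keep [0, 1]
t = 0.5 gives g = -6, negative; keep [0.5, 1]
t = 0.75 gives g = -3.8203, negative; keep [0.75, 1]

-3.8203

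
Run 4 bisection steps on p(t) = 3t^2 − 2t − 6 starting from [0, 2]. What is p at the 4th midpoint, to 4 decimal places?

midpoint 1: p = -5 < 0 → [1, 2]
midpoint 1.5: p = -2.25 < 0 → [1.5, 2]
midpoint 1.75: p = -0.3125 < 0 → [1.75, 2]
midpoint 1.875: p = 0.7969 > 0 → [1.75, 1.875]

0.7969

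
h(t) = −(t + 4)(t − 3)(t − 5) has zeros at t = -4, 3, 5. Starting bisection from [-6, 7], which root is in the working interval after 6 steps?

-4

m = 0.5, h(m) = -50.625 (−); new bracket [-6, 0.5]
m = -2.75, h(m) = -55.703125 (−); new bracket [-6, -2.75]
m = -4.375, h(m) = 25.927734 (+); new bracket [-4.375, -2.75]
m = -3.5625, h(m) = -24.5837 (−); new bracket [-4.375, -3.5625]
m = -3.96875, h(m) = -1.9532 (−); new bracket [-4.375, -3.96875]
m = -4.171875, h(m) = 11.3059 (+); new bracket [-4.171875, -3.96875]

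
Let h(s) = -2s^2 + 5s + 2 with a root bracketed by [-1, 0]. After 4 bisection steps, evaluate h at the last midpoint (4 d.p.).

s = -0.5 gives h = -1, negative; keep [-0.5, 0]
s = -0.25 gives h = 0.625, positive; keep [-0.5, -0.25]
s = -0.375 gives h = -0.15625, negative; keep [-0.375, -0.25]
s = -0.3125 gives h = 0.2422, positive; keep [-0.375, -0.3125]

0.2422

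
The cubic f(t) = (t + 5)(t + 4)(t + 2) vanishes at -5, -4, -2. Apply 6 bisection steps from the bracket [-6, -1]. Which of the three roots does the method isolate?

-2

m = -3.5, f(m) = -1.125 (−); new bracket [-3.5, -1]
m = -2.25, f(m) = -1.203125 (−); new bracket [-2.25, -1]
m = -1.625, f(m) = 3.005859 (+); new bracket [-2.25, -1.625]
m = -1.9375, f(m) = 0.3948 (+); new bracket [-2.25, -1.9375]
m = -2.09375, f(m) = -0.5194 (−); new bracket [-2.09375, -1.9375]
m = -2.015625, f(m) = -0.0925 (−); new bracket [-2.015625, -1.9375]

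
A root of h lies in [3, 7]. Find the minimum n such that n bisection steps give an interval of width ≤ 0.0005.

Width after n steps is 4/2^n. Need 2^n ≥ 4/0.0005 = 8000.
2^12 = 4096 < 8000 ≤ 2^13 = 8192, so n = 13.

13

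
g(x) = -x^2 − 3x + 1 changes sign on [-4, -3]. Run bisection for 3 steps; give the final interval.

[-3.375, -3.25]

midpoint -3.5: g = -0.75 < 0 → [-3.5, -3]
midpoint -3.25: g = 0.1875 > 0 → [-3.5, -3.25]
midpoint -3.375: g = -0.265625 < 0 → [-3.375, -3.25]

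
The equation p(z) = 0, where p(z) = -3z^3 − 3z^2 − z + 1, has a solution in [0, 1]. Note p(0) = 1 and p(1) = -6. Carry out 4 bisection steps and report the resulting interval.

z = 0.5 gives p = -0.625, negative; keep [0, 0.5]
z = 0.25 gives p = 0.515625, positive; keep [0.25, 0.5]
z = 0.375 gives p = 0.044922, positive; keep [0.375, 0.5]
z = 0.4375 gives p = -0.2629, negative; keep [0.375, 0.4375]

[0.375, 0.4375]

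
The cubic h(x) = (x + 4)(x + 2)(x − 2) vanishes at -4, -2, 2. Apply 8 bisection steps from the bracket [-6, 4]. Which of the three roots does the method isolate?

2

h(-1) = -9 < 0, so the root lies in [-1, 4]
h(1.5) = -9.625 < 0, so the root lies in [1.5, 4]
h(2.75) = 24.046875 > 0, so the root lies in [1.5, 2.75]
h(2.125) = 3.1582 > 0, so the root lies in [1.5, 2.125]
h(1.8125) = -4.155 < 0, so the root lies in [1.8125, 2.125]
h(1.96875) = -0.7403 < 0, so the root lies in [1.96875, 2.125]
h(2.046875) = 1.1471 > 0, so the root lies in [1.96875, 2.046875]
h(2.0078125) = 0.1881 > 0, so the root lies in [1.96875, 2.0078125]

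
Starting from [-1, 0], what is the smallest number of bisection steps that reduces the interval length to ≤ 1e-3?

Width after n steps is 1/2^n. Need 2^n ≥ 1/1e-3 = 1000.
2^9 = 512 < 1000 ≤ 2^10 = 1024, so n = 10.

10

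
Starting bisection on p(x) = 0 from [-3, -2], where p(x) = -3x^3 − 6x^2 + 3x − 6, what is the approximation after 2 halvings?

-2.75

midpoint -2.5: p = -4.125 < 0 → [-3, -2.5]
midpoint -2.75: p = 2.765625 > 0 → [-2.75, -2.5]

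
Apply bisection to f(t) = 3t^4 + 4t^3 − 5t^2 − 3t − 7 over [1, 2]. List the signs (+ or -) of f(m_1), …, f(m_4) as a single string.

t = 1.5 gives f = 5.9375, positive; keep [1, 1.5]
t = 1.25 gives f = -3.425781, negative; keep [1.25, 1.5]
t = 1.375 gives f = 0.543701, positive; keep [1.25, 1.375]
t = 1.3125 gives f = -1.6042, negative; keep [1.3125, 1.375]

+-+-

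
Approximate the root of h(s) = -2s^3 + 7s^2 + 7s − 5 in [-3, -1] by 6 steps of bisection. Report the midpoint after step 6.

midpoint -2: h = 25 > 0 → [-2, -1]
midpoint -1.5: h = 7 > 0 → [-1.5, -1]
midpoint -1.25: h = 1.09375 > 0 → [-1.25, -1]
midpoint -1.125: h = -1.168 < 0 → [-1.25, -1.125]
midpoint -1.1875: h = -0.0923 < 0 → [-1.25, -1.1875]
midpoint -1.21875: h = 0.4868 > 0 → [-1.21875, -1.1875]

-1.21875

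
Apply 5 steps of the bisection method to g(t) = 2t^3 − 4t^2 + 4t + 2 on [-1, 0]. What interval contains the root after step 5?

m = -0.5, g(m) = -1.25 (−); new bracket [-0.5, 0]
m = -0.25, g(m) = 0.71875 (+); new bracket [-0.5, -0.25]
m = -0.375, g(m) = -0.167969 (−); new bracket [-0.375, -0.25]
m = -0.3125, g(m) = 0.2983 (+); new bracket [-0.375, -0.3125]
m = -0.34375, g(m) = 0.0711 (+); new bracket [-0.375, -0.34375]

[-0.375, -0.34375]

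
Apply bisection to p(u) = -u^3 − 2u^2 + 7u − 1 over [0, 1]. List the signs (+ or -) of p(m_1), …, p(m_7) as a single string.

p(0.5) = 1.875 > 0, so the root lies in [0, 0.5]
p(0.25) = 0.609375 > 0, so the root lies in [0, 0.25]
p(0.125) = -0.158203 < 0, so the root lies in [0.125, 0.25]
p(0.1875) = 0.2356 > 0, so the root lies in [0.125, 0.1875]
p(0.15625) = 0.0411 > 0, so the root lies in [0.125, 0.15625]
p(0.140625) = -0.058 < 0, so the root lies in [0.140625, 0.15625]
p(0.1484375) = -0.0083 < 0, so the root lies in [0.1484375, 0.15625]

++-++--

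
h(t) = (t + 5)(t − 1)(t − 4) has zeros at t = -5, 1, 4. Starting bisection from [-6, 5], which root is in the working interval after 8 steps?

-5

t = -0.5 gives h = 30.375, positive; keep [-6, -0.5]
t = -3.25 gives h = 53.921875, positive; keep [-6, -3.25]
t = -4.625 gives h = 18.193359, positive; keep [-6, -4.625]
t = -5.3125 gives h = -18.3704, negative; keep [-5.3125, -4.625]
t = -4.96875 gives h = 1.6729, positive; keep [-5.3125, -4.96875]
t = -5.140625 gives h = -7.8932, negative; keep [-5.140625, -4.96875]
t = -5.0546875 gives h = -2.9981, negative; keep [-5.0546875, -4.96875]
t = -5.01171875 gives h = -0.6349, negative; keep [-5.01171875, -4.96875]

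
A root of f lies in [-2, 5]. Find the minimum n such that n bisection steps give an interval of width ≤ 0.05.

8

Width after n steps is 7/2^n. Need 2^n ≥ 7/0.05 = 140.
2^7 = 128 < 140 ≤ 2^8 = 256, so n = 8.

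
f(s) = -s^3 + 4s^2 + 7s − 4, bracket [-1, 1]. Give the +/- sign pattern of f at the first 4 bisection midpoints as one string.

-+--

midpoint 0: f = -4 < 0 → [0, 1]
midpoint 0.5: f = 0.375 > 0 → [0, 0.5]
midpoint 0.25: f = -2.015625 < 0 → [0.25, 0.5]
midpoint 0.375: f = -0.8652 < 0 → [0.375, 0.5]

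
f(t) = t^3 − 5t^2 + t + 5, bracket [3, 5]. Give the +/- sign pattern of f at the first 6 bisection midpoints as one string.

midpoint 4: f = -7 < 0 → [4, 5]
midpoint 4.5: f = -0.625 < 0 → [4.5, 5]
midpoint 4.75: f = 4.109375 > 0 → [4.5, 4.75]
midpoint 4.625: f = 1.6035 > 0 → [4.5, 4.625]
midpoint 4.5625: f = 0.4553 > 0 → [4.5, 4.5625]
midpoint 4.53125: f = -0.0932 < 0 → [4.53125, 4.5625]

--+++-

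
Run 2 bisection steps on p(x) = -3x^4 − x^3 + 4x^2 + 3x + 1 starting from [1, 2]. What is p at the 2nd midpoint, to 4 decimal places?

midpoint 1.5: p = -4.0625 < 0 → [1, 1.5]
midpoint 1.25: p = 1.722656 > 0 → [1.25, 1.5]

1.7227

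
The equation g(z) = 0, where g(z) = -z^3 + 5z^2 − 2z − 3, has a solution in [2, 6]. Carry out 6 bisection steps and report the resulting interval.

[4.375, 4.4375]

g(4) = 5 > 0, so the root lies in [4, 6]
g(5) = -13 < 0, so the root lies in [4, 5]
g(4.5) = -1.875 < 0, so the root lies in [4, 4.5]
g(4.25) = 2.0469 > 0, so the root lies in [4.25, 4.5]
g(4.375) = 0.2129 > 0, so the root lies in [4.375, 4.5]
g(4.4375) = -0.7986 < 0, so the root lies in [4.375, 4.4375]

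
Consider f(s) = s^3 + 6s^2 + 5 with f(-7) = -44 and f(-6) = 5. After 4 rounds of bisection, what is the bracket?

f(-6.5) = -16.125 < 0, so the root lies in [-6.5, -6]
f(-6.25) = -4.765625 < 0, so the root lies in [-6.25, -6]
f(-6.125) = 0.310547 > 0, so the root lies in [-6.25, -6.125]
f(-6.1875) = -2.1785 < 0, so the root lies in [-6.1875, -6.125]

[-6.1875, -6.125]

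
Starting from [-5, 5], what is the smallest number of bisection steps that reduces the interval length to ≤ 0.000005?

21

Width after n steps is 10/2^n. Need 2^n ≥ 10/0.000005 = 2000000.
2^20 = 1048576 < 2000000 ≤ 2^21 = 2097152, so n = 21.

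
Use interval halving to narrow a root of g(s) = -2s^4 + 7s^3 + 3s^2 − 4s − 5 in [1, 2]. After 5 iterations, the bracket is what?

s = 1.5 gives g = 9.25, positive; keep [1, 1.5]
s = 1.25 gives g = 3.476562, positive; keep [1, 1.25]
s = 1.125 gives g = 1.060059, positive; keep [1, 1.125]
s = 1.0625 gives g = -0.0159, negative; keep [1.0625, 1.125]
s = 1.09375 gives g = 0.5107, positive; keep [1.0625, 1.09375]

[1.0625, 1.09375]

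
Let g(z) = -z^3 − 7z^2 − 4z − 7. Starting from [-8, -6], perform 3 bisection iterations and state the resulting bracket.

g(-7) = 21 > 0, so the root lies in [-7, -6]
g(-6.5) = -2.125 < 0, so the root lies in [-7, -6.5]
g(-6.75) = 8.609375 > 0, so the root lies in [-6.75, -6.5]

[-6.75, -6.5]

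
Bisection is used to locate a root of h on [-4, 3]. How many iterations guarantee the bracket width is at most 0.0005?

Width after n steps is 7/2^n. Need 2^n ≥ 7/0.0005 = 14000.
2^13 = 8192 < 14000 ≤ 2^14 = 16384, so n = 14.

14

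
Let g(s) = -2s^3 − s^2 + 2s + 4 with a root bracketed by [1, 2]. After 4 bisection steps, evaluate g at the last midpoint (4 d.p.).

g(1.5) = -2 < 0, so the root lies in [1, 1.5]
g(1.25) = 1.03125 > 0, so the root lies in [1.25, 1.5]
g(1.375) = -0.339844 < 0, so the root lies in [1.25, 1.375]
g(1.3125) = 0.3804 > 0, so the root lies in [1.3125, 1.375]

0.3804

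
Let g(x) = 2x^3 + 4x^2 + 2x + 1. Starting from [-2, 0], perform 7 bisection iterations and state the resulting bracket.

[-1.578125, -1.5625]

m = -1, g(m) = 1 (+); new bracket [-2, -1]
m = -1.5, g(m) = 0.25 (+); new bracket [-2, -1.5]
m = -1.75, g(m) = -0.96875 (−); new bracket [-1.75, -1.5]
m = -1.625, g(m) = -0.2695 (−); new bracket [-1.625, -1.5]
m = -1.5625, g(m) = 0.0112 (+); new bracket [-1.625, -1.5625]
m = -1.59375, g(m) = -0.1237 (−); new bracket [-1.59375, -1.5625]
m = -1.578125, g(m) = -0.0549 (−); new bracket [-1.578125, -1.5625]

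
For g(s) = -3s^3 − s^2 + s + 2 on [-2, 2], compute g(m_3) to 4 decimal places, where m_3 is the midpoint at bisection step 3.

m = 0, g(m) = 2 (+); new bracket [0, 2]
m = 1, g(m) = -1 (−); new bracket [0, 1]
m = 0.5, g(m) = 1.875 (+); new bracket [0.5, 1]

1.8750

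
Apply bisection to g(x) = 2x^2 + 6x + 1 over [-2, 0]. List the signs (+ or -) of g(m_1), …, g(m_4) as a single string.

---+

midpoint -1: g = -3 < 0 → [-1, 0]
midpoint -0.5: g = -1.5 < 0 → [-0.5, 0]
midpoint -0.25: g = -0.375 < 0 → [-0.25, 0]
midpoint -0.125: g = 0.2812 > 0 → [-0.25, -0.125]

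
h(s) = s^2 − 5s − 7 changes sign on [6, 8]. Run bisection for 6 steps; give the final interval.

midpoint 7: h = 7 > 0 → [6, 7]
midpoint 6.5: h = 2.75 > 0 → [6, 6.5]
midpoint 6.25: h = 0.8125 > 0 → [6, 6.25]
midpoint 6.125: h = -0.1094 < 0 → [6.125, 6.25]
midpoint 6.1875: h = 0.3477 > 0 → [6.125, 6.1875]
midpoint 6.15625: h = 0.1182 > 0 → [6.125, 6.15625]

[6.125, 6.15625]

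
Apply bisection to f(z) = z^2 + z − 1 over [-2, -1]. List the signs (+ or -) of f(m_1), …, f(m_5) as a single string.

-++--

f(-1.5) = -0.25 < 0, so the root lies in [-2, -1.5]
f(-1.75) = 0.3125 > 0, so the root lies in [-1.75, -1.5]
f(-1.625) = 0.015625 > 0, so the root lies in [-1.625, -1.5]
f(-1.5625) = -0.1211 < 0, so the root lies in [-1.625, -1.5625]
f(-1.59375) = -0.0537 < 0, so the root lies in [-1.625, -1.59375]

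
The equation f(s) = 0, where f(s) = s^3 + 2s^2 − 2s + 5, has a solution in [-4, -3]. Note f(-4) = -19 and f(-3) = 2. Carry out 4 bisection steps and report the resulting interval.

[-3.1875, -3.125]

m = -3.5, f(m) = -6.375 (−); new bracket [-3.5, -3]
m = -3.25, f(m) = -1.703125 (−); new bracket [-3.25, -3]
m = -3.125, f(m) = 0.263672 (+); new bracket [-3.25, -3.125]
m = -3.1875, f(m) = -0.6902 (−); new bracket [-3.1875, -3.125]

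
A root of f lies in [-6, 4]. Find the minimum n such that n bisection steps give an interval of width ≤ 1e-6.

Width after n steps is 10/2^n. Need 2^n ≥ 10/1e-6 = 10000000.
2^23 = 8388608 < 10000000 ≤ 2^24 = 16777216, so n = 24.

24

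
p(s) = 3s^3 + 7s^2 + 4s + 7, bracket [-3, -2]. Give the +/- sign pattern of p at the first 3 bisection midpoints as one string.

--+

m = -2.5, p(m) = -6.125 (−); new bracket [-2.5, -2]
m = -2.25, p(m) = -0.734375 (−); new bracket [-2.25, -2]
m = -2.125, p(m) = 1.322266 (+); new bracket [-2.25, -2.125]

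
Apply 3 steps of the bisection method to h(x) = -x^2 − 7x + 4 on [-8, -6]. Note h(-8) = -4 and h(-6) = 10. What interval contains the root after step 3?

[-7.75, -7.5]

x = -7 gives h = 4, positive; keep [-8, -7]
x = -7.5 gives h = 0.25, positive; keep [-8, -7.5]
x = -7.75 gives h = -1.8125, negative; keep [-7.75, -7.5]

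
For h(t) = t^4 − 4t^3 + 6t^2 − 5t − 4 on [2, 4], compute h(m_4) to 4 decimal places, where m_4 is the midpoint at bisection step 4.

-0.6521

m = 3, h(m) = 8 (+); new bracket [2, 3]
m = 2.5, h(m) = -2.4375 (−); new bracket [2.5, 3]
m = 2.75, h(m) = 1.628906 (+); new bracket [2.5, 2.75]
m = 2.625, h(m) = -0.6521 (−); new bracket [2.625, 2.75]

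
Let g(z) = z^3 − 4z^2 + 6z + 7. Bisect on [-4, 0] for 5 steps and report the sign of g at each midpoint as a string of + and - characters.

--+-+

m = -2, g(m) = -29 (−); new bracket [-2, 0]
m = -1, g(m) = -4 (−); new bracket [-1, 0]
m = -0.5, g(m) = 2.875 (+); new bracket [-1, -0.5]
m = -0.75, g(m) = -0.1719 (−); new bracket [-0.75, -0.5]
m = -0.625, g(m) = 1.4434 (+); new bracket [-0.75, -0.625]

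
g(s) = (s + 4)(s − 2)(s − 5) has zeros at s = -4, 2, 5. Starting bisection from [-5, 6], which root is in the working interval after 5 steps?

m = 0.5, g(m) = 30.375 (+); new bracket [-5, 0.5]
m = -2.25, g(m) = 53.921875 (+); new bracket [-5, -2.25]
m = -3.625, g(m) = 18.193359 (+); new bracket [-5, -3.625]
m = -4.3125, g(m) = -18.3704 (−); new bracket [-4.3125, -3.625]
m = -3.96875, g(m) = 1.6729 (+); new bracket [-4.3125, -3.96875]

-4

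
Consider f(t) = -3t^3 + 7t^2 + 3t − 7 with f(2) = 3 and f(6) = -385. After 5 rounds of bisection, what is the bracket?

midpoint 4: f = -75 < 0 → [2, 4]
midpoint 3: f = -16 < 0 → [2, 3]
midpoint 2.5: f = -2.625 < 0 → [2, 2.5]
midpoint 2.25: f = 1.0156 > 0 → [2.25, 2.5]
midpoint 2.375: f = -0.5801 < 0 → [2.25, 2.375]

[2.25, 2.375]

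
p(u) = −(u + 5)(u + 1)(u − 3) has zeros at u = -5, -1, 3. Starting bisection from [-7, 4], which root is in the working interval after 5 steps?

-5

m = -1.5, p(m) = -7.875 (−); new bracket [-7, -1.5]
m = -4.25, p(m) = -17.671875 (−); new bracket [-7, -4.25]
m = -5.625, p(m) = 24.931641 (+); new bracket [-5.625, -4.25]
m = -4.9375, p(m) = -1.9534 (−); new bracket [-5.625, -4.9375]
m = -5.28125, p(m) = 9.9715 (+); new bracket [-5.28125, -4.9375]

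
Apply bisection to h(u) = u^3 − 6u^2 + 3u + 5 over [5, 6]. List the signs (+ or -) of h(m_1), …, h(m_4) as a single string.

u = 5.5 gives h = 6.375, positive; keep [5, 5.5]
u = 5.25 gives h = 0.078125, positive; keep [5, 5.25]
u = 5.125 gives h = -2.607422, negative; keep [5.125, 5.25]
u = 5.1875 gives h = -1.302, negative; keep [5.1875, 5.25]

++--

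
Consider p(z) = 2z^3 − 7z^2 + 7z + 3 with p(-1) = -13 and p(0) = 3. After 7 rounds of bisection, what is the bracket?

[-0.3203125, -0.3125]

m = -0.5, p(m) = -2.5 (−); new bracket [-0.5, 0]
m = -0.25, p(m) = 0.78125 (+); new bracket [-0.5, -0.25]
m = -0.375, p(m) = -0.714844 (−); new bracket [-0.375, -0.25]
m = -0.3125, p(m) = 0.0679 (+); new bracket [-0.375, -0.3125]
m = -0.34375, p(m) = -0.3146 (−); new bracket [-0.34375, -0.3125]
m = -0.328125, p(m) = -0.1212 (−); new bracket [-0.328125, -0.3125]
m = -0.3203125, p(m) = -0.0261 (−); new bracket [-0.3203125, -0.3125]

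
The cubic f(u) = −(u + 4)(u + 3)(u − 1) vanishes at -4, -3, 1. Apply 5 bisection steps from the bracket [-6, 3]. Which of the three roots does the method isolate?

m = -1.5, f(m) = 9.375 (+); new bracket [-1.5, 3]
m = 0.75, f(m) = 4.453125 (+); new bracket [0.75, 3]
m = 1.875, f(m) = -25.060547 (−); new bracket [0.75, 1.875]
m = 1.3125, f(m) = -7.1594 (−); new bracket [0.75, 1.3125]
m = 1.03125, f(m) = -0.6338 (−); new bracket [0.75, 1.03125]

1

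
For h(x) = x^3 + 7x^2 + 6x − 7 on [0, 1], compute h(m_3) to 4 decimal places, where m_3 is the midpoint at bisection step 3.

-0.2715

h(0.5) = -2.125 < 0, so the root lies in [0.5, 1]
h(0.75) = 1.859375 > 0, so the root lies in [0.5, 0.75]
h(0.625) = -0.271484 < 0, so the root lies in [0.625, 0.75]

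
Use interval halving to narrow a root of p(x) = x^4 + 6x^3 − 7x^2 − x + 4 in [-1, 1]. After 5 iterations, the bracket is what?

x = 0 gives p = 4, positive; keep [-1, 0]
x = -0.5 gives p = 2.0625, positive; keep [-1, -0.5]
x = -0.75 gives p = -1.402344, negative; keep [-0.75, -0.5]
x = -0.625 gives p = 0.5784, positive; keep [-0.75, -0.625]
x = -0.6875 gives p = -0.3474, negative; keep [-0.6875, -0.625]

[-0.6875, -0.625]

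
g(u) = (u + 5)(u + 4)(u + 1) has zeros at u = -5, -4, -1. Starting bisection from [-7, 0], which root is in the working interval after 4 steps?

midpoint -3.5: g = -1.875 < 0 → [-3.5, 0]
midpoint -1.75: g = -5.484375 < 0 → [-1.75, 0]
midpoint -0.875: g = 1.611328 > 0 → [-1.75, -0.875]
midpoint -1.3125: g = -3.0969 < 0 → [-1.3125, -0.875]

-1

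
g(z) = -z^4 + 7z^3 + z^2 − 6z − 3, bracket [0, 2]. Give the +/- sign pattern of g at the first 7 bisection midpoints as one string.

-++-+++

m = 1, g(m) = -2 (−); new bracket [1, 2]
m = 1.5, g(m) = 8.8125 (+); new bracket [1, 1.5]
m = 1.25, g(m) = 2.292969 (+); new bracket [1, 1.25]
m = 1.125, g(m) = -0.1194 (−); new bracket [1.125, 1.25]
m = 1.1875, g(m) = 1.0185 (+); new bracket [1.125, 1.1875]
m = 1.15625, g(m) = 0.4327 (+); new bracket [1.125, 1.15625]
m = 1.140625, g(m) = 0.1525 (+); new bracket [1.125, 1.140625]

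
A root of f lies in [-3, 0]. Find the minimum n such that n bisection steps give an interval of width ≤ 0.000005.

20

Width after n steps is 3/2^n. Need 2^n ≥ 3/0.000005 = 600000.
2^19 = 524288 < 600000 ≤ 2^20 = 1048576, so n = 20.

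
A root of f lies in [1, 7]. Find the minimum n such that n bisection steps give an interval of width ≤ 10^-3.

13

Width after n steps is 6/2^n. Need 2^n ≥ 6/10^-3 = 6000.
2^12 = 4096 < 6000 ≤ 2^13 = 8192, so n = 13.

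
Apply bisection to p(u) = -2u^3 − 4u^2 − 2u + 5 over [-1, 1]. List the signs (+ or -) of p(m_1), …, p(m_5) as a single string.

+++--

p(0) = 5 > 0, so the root lies in [0, 1]
p(0.5) = 2.75 > 0, so the root lies in [0.5, 1]
p(0.75) = 0.40625 > 0, so the root lies in [0.75, 1]
p(0.875) = -1.1523 < 0, so the root lies in [0.75, 0.875]
p(0.8125) = -0.3384 < 0, so the root lies in [0.75, 0.8125]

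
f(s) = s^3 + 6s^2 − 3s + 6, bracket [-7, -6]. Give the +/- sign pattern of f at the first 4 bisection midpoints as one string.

+--+

s = -6.5 gives f = 4.375, positive; keep [-7, -6.5]
s = -6.75 gives f = -7.921875, negative; keep [-6.75, -6.5]
s = -6.625 gives f = -1.556641, negative; keep [-6.625, -6.5]
s = -6.5625 gives f = 1.4626, positive; keep [-6.625, -6.5625]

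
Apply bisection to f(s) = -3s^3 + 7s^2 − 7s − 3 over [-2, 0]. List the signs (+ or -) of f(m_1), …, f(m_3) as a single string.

++-

m = -1, f(m) = 14 (+); new bracket [-1, 0]
m = -0.5, f(m) = 2.625 (+); new bracket [-0.5, 0]
m = -0.25, f(m) = -0.765625 (−); new bracket [-0.5, -0.25]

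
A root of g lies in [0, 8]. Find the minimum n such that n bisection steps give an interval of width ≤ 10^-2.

10

Width after n steps is 8/2^n. Need 2^n ≥ 8/10^-2 = 800.
2^9 = 512 < 800 ≤ 2^10 = 1024, so n = 10.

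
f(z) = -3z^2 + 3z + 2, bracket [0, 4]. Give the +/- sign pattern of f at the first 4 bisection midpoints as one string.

z = 2 gives f = -4, negative; keep [0, 2]
z = 1 gives f = 2, positive; keep [1, 2]
z = 1.5 gives f = -0.25, negative; keep [1, 1.5]
z = 1.25 gives f = 1.0625, positive; keep [1.25, 1.5]

-+-+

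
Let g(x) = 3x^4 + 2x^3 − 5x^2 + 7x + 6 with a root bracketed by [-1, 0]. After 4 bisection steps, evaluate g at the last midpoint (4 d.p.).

0.4249

x = -0.5 gives g = 1.1875, positive; keep [-1, -0.5]
x = -0.75 gives g = -1.957031, negative; keep [-0.75, -0.5]
x = -0.625 gives g = -0.358643, negative; keep [-0.625, -0.5]
x = -0.5625 gives g = 0.4249, positive; keep [-0.625, -0.5625]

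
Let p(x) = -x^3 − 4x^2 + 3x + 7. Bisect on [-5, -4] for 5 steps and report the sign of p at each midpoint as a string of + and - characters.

p(-4.5) = 3.625 > 0, so the root lies in [-4.5, -4]
p(-4.25) = -1.234375 < 0, so the root lies in [-4.5, -4.25]
p(-4.375) = 1.052734 > 0, so the root lies in [-4.375, -4.25]
p(-4.3125) = -0.1257 < 0, so the root lies in [-4.375, -4.3125]
p(-4.34375) = 0.4547 > 0, so the root lies in [-4.34375, -4.3125]

+-+-+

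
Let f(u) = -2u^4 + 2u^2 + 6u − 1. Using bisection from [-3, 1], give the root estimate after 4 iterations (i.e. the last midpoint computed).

u = -1 gives f = -7, negative; keep [-1, 1]
u = 0 gives f = -1, negative; keep [0, 1]
u = 0.5 gives f = 2.375, positive; keep [0, 0.5]
u = 0.25 gives f = 0.6172, positive; keep [0, 0.25]

0.25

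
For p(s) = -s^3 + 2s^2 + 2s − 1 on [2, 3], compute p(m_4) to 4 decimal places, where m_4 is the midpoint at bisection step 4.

0.4314

p(2.5) = 0.875 > 0, so the root lies in [2.5, 3]
p(2.75) = -1.171875 < 0, so the root lies in [2.5, 2.75]
p(2.625) = -0.056641 < 0, so the root lies in [2.5, 2.625]
p(2.5625) = 0.4314 > 0, so the root lies in [2.5625, 2.625]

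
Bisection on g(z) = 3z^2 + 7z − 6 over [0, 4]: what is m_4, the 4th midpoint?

g(2) = 20 > 0, so the root lies in [0, 2]
g(1) = 4 > 0, so the root lies in [0, 1]
g(0.5) = -1.75 < 0, so the root lies in [0.5, 1]
g(0.75) = 0.9375 > 0, so the root lies in [0.5, 0.75]

0.75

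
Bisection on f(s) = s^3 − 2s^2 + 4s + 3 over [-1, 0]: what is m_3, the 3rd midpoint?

s = -0.5 gives f = 0.375, positive; keep [-1, -0.5]
s = -0.75 gives f = -1.546875, negative; keep [-0.75, -0.5]
s = -0.625 gives f = -0.525391, negative; keep [-0.625, -0.5]

-0.625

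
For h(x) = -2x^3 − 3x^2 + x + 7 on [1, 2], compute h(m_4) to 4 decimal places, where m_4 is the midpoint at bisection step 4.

x = 1.5 gives h = -5, negative; keep [1, 1.5]
x = 1.25 gives h = -0.34375, negative; keep [1, 1.25]
x = 1.125 gives h = 1.480469, positive; keep [1.125, 1.25]
x = 1.1875 gives h = 0.6079, positive; keep [1.1875, 1.25]

0.6079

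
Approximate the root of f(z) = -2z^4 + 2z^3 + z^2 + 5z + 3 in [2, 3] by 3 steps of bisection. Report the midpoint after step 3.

2.125

z = 2.5 gives f = -25.125, negative; keep [2, 2.5]
z = 2.25 gives f = -9.164062, negative; keep [2, 2.25]
z = 2.125 gives f = -3.449707, negative; keep [2, 2.125]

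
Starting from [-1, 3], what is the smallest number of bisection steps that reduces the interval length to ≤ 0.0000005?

Width after n steps is 4/2^n. Need 2^n ≥ 4/0.0000005 = 8000000.
2^22 = 4194304 < 8000000 ≤ 2^23 = 8388608, so n = 23.

23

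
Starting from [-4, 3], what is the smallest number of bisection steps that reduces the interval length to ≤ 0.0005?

Width after n steps is 7/2^n. Need 2^n ≥ 7/0.0005 = 14000.
2^13 = 8192 < 14000 ≤ 2^14 = 16384, so n = 14.

14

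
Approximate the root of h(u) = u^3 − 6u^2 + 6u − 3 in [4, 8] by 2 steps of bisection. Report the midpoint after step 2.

5

midpoint 6: h = 33 > 0 → [4, 6]
midpoint 5: h = 2 > 0 → [4, 5]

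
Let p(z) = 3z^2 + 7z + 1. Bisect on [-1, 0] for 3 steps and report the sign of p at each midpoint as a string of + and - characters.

p(-0.5) = -1.75 < 0, so the root lies in [-0.5, 0]
p(-0.25) = -0.5625 < 0, so the root lies in [-0.25, 0]
p(-0.125) = 0.171875 > 0, so the root lies in [-0.25, -0.125]

--+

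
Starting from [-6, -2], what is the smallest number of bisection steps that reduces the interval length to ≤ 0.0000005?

23

Width after n steps is 4/2^n. Need 2^n ≥ 4/0.0000005 = 8000000.
2^22 = 4194304 < 8000000 ≤ 2^23 = 8388608, so n = 23.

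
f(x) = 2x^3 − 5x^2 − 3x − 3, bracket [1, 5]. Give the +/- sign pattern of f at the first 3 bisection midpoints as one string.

m = 3, f(m) = -3 (−); new bracket [3, 5]
m = 4, f(m) = 33 (+); new bracket [3, 4]
m = 3.5, f(m) = 11 (+); new bracket [3, 3.5]

-++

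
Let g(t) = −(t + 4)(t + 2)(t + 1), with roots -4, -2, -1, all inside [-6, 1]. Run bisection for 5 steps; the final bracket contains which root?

-4

m = -2.5, g(m) = -1.125 (−); new bracket [-6, -2.5]
m = -4.25, g(m) = 1.828125 (+); new bracket [-4.25, -2.5]
m = -3.375, g(m) = -2.041016 (−); new bracket [-4.25, -3.375]
m = -3.8125, g(m) = -0.9558 (−); new bracket [-4.25, -3.8125]
m = -4.03125, g(m) = 0.1924 (+); new bracket [-4.03125, -3.8125]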